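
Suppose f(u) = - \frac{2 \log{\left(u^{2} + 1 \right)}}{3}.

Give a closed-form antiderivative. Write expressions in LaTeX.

A first test for any F(u): its u-derivative must equal f(u) identically.
Check: d/du[\frac{2 \left(- u \log{\left(u^{2} + 1 \right)} + 2 u - 2 \operatorname{atan}{\left(u \right)}\right)}{3}] = - \frac{2 \log{\left(u^{2} + 1 \right)}}{3} = f(u).

An antiderivative is F(u) = \frac{2 \left(- u \log{\left(u^{2} + 1 \right)} + 2 u - 2 \operatorname{atan}{\left(u \right)}\right)}{3}.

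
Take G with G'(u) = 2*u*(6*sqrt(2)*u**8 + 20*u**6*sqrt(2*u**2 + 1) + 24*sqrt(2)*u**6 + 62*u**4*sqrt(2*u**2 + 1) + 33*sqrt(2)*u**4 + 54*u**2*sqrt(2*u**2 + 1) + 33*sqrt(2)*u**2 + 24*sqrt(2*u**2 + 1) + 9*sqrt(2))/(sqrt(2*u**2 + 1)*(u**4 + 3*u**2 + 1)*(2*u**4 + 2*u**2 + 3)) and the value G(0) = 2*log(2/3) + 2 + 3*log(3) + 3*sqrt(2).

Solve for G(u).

G(u) = 3*sqrt(2)*sqrt(2*u**2 + 1) + 2*log(2*u**4/3 + 2*u**2 + 2/3) + 3*log(2*u**4 + 2*u**2 + 3) + 2

A first test for any G(u): its u-derivative must equal the given G'(u).
A general antiderivative is 3*sqrt(4*u**2 + 2) + 2*log(2*u**4/3 + 2*u**2 + 2/3) + 3*log(2*u**4 + 2*u**2 + 3) + C.
The condition gives C = 2*log(2/3) + 2 + 3*log(3) + 3*sqrt(2) - (2*log(2/3) + 3*log(3) + 3*sqrt(2)) = 2.
So G(u) = 3*sqrt(2)*sqrt(2*u**2 + 1) + 2*log(2*u**4/3 + 2*u**2 + 2/3) + 3*log(2*u**4 + 2*u**2 + 3) + 2.
Check: d/du[3*sqrt(2)*sqrt(2*u**2 + 1) + 2*log(2*u**4/3 + 2*u**2 + 2/3) + 3*log(2*u**4 + 2*u**2 + 3) + 2] = (12*sqrt(2)*u**9 + 40*u**7*sqrt(2*u**2 + 1) + 48*sqrt(2)*u**7 + 124*u**5*sqrt(2*u**2 + 1) + 66*sqrt(2)*u**5 + 108*u**3*sqrt(2*u**2 + 1) + 66*sqrt(2)*u**3 + 48*u*sqrt(2*u**2 + 1) + 18*sqrt(2)*u)/(2*u**8*sqrt(2*u**2 + 1) + 8*u**6*sqrt(2*u**2 + 1) + 11*u**4*sqrt(2*u**2 + 1) + 11*u**2*sqrt(2*u**2 + 1) + 3*sqrt(2*u**2 + 1)), which equals G'(u).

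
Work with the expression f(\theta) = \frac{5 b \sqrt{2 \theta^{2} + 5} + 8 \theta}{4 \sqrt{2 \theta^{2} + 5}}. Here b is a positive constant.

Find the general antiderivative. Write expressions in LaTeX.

F(\theta) = \frac{5 b \theta}{4} + \sqrt{2 \theta^{2} + 5} + C

A first test for any F(\theta): its \theta-derivative must equal f(\theta) identically.
Check: d/d\theta[\frac{5 b \theta}{4} + \sqrt{2 \theta^{2} + 5}] = \frac{5 b \sqrt{2 \theta^{2} + 5} + 8 \theta}{4 \sqrt{2 \theta^{2} + 5}} = f(\theta).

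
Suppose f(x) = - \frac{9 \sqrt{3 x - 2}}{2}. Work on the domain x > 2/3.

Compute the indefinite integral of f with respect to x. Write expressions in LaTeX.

F(x) = - \left(3 x - 2\right)^{\frac{3}{2}} + C

Whatever form F(x) takes, F'(x) = f(x) is non-negotiable.
Check: d/dx[- \left(3 x - 2\right)^{\frac{3}{2}}] = - \frac{9 \sqrt{3 x - 2}}{2} = f(x).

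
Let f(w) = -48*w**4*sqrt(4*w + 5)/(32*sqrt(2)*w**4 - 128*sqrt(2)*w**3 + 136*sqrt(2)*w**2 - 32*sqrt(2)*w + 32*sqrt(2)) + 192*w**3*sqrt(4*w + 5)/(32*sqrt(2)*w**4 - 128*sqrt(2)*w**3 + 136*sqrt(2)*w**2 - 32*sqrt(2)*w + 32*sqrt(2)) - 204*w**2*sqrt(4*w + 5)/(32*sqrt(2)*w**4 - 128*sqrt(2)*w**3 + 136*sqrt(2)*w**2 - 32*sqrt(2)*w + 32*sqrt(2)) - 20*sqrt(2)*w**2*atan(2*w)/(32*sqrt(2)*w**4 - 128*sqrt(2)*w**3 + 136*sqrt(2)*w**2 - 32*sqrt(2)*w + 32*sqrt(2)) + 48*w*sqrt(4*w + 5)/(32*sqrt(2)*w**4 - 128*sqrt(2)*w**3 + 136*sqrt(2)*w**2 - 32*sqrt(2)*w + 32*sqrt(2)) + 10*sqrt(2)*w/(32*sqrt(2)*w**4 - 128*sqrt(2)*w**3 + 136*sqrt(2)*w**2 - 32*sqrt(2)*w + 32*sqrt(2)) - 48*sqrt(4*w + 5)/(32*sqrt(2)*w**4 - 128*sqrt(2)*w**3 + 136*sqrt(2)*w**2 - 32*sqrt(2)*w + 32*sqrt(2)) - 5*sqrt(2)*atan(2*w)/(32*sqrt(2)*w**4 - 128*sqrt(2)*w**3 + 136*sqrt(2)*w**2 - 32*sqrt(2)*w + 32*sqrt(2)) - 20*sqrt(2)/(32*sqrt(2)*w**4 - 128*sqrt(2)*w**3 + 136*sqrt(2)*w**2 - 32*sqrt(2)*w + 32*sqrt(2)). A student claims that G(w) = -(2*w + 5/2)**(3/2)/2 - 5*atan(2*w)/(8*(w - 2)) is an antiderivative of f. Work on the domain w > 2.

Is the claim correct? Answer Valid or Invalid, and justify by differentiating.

d/dw[G] = (-48*w**4*sqrt(4*w + 5) + 192*w**3*sqrt(4*w + 5) - 204*w**2*sqrt(4*w + 5) + 20*sqrt(2)*w**2*atan(2*w) + 48*w*sqrt(4*w + 5) - 10*sqrt(2)*w - 48*sqrt(4*w + 5) + 5*sqrt(2)*atan(2*w) + 20*sqrt(2))/(32*sqrt(2)*w**4 - 128*sqrt(2)*w**3 + 136*sqrt(2)*w**2 - 32*sqrt(2)*w + 32*sqrt(2))
d/dw[G] - f(w) = (20*w**2*atan(2*w) - 10*w + 5*atan(2*w) + 20)/(16*w**4 - 64*w**3 + 68*w**2 - 16*w + 16) != 0.

Invalid: d/dw[G] - f = (20*w**2*atan(2*w) - 10*w + 5*atan(2*w) + 20)/(16*w**4 - 64*w**3 + 68*w**2 - 16*w + 16), which is not 0.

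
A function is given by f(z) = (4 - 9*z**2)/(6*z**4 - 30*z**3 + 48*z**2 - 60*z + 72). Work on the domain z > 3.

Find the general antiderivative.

F(z) = -7*log(z - 3)/6 + 8*log(z - 2)/9 + 5*log(z**2 + 2)/36 + sqrt(2)*atan(sqrt(2)*z/2)/9 + C

Factor the denominator (6*(z - 3)*(z - 2)*(z**2 + 2)) and decompose: f = (5*z + 4)/(18*(z**2 + 2)) + 8/(9*(z - 2)) - 7/(6*(z - 3)); each piece integrates to a log, atan, or power term.
Check: d/dz[-7*log(z - 3)/6 + 8*log(z - 2)/9 + 5*log(z**2 + 2)/36 + sqrt(2)*atan(sqrt(2)*z/2)/9] = (4 - 9*z**2)/(6*z**4 - 30*z**3 + 48*z**2 - 60*z + 72) = f(z).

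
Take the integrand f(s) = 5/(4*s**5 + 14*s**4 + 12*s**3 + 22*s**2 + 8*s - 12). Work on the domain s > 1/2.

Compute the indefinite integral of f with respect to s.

F(s) = 20*log(s - 1/2)/189 - 5*log(s + 1)/36 + 5*log(s + 3)/308 + 5*log(s**2 + 2)/594 - 85*sqrt(2)*atan(sqrt(2)*s/2)/1188 + C

The denominator factors as 2*(s + 1)*(s + 3)*(2*s - 1)*(s**2 + 2); partial fractions split f into directly integrable pieces: 5*(2*s - 17)/(594*(s**2 + 2)) + 40/(189*(2*s - 1)) + 5/(308*(s + 3)) - 5/(36*(s + 1)).
Check: d/ds[20*log(s - 1/2)/189 - 5*log(s + 1)/36 + 5*log(s + 3)/308 + 5*log(s**2 + 2)/594 - 85*sqrt(2)*atan(sqrt(2)*s/2)/1188] = 5/(4*s**5 + 14*s**4 + 12*s**3 + 22*s**2 + 8*s - 12) = f(s).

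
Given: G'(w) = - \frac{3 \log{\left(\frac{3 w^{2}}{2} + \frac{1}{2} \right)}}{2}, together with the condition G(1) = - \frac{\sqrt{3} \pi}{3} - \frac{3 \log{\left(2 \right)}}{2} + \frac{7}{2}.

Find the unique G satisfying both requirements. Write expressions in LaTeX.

A candidate passes only if d/dw[G] lands on the given G'(w) exactly.
A general antiderivative is - \frac{3 w \log{\left(\frac{3 w^{2}}{2} + \frac{1}{2} \right)}}{2} + 3 w - \sqrt{3} \operatorname{atan}{\left(\sqrt{3} w \right)} + C.
The condition gives C = - \frac{\sqrt{3} \pi}{3} - \frac{3 \log{\left(2 \right)}}{2} + \frac{7}{2} - (- \frac{\sqrt{3} \pi}{3} - \frac{3 \log{\left(2 \right)}}{2} + 3) = \frac{1}{2}.
So G(w) = - \frac{3 w \log{\left(3 w^{2} + 1 \right)}}{2} + \frac{3 w \log{\left(2 \right)}}{2} + 3 w - \sqrt{3} \operatorname{atan}{\left(\sqrt{3} w \right)} + \frac{1}{2}.
Check: d/dw[- \frac{3 w \log{\left(3 w^{2} + 1 \right)}}{2} + \frac{3 w \log{\left(2 \right)}}{2} + 3 w - \sqrt{3} \operatorname{atan}{\left(\sqrt{3} w \right)} + \frac{1}{2}] = - \frac{3 \log{\left(3 w^{2} + 1 \right)}}{2} + \frac{3 \log{\left(2 \right)}}{2}, which equals G'(w).

G(w) = - \frac{3 w \log{\left(3 w^{2} + 1 \right)}}{2} + \frac{3 w \log{\left(2 \right)}}{2} + 3 w - \sqrt{3} \operatorname{atan}{\left(\sqrt{3} w \right)} + \frac{1}{2}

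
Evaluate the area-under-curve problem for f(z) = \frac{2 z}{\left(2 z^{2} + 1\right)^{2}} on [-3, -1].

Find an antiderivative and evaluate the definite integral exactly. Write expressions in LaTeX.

f matches the chain-rule pattern g'(h)*h' with inner function h(z) = z^{2} + \frac{1}{2}; substituting u = h(z) collapses the integral.
F(z) = - \frac{1}{2 \left(2 z^{2} + 1\right)} is an antiderivative of f.
Check: d/dz[- \frac{1}{2 \left(2 z^{2} + 1\right)}] = \frac{2 z}{4 z^{4} + 4 z^{2} + 1}, which equals f(z).
F(-1) = - \frac{1}{6}; F(-3) = - \frac{1}{38}.
Integral = F(-1) - F(-3) = - \frac{8}{57}.

Antiderivative: F(z) = - \frac{1}{2 \left(2 z^{2} + 1\right)}; value = - \frac{8}{57}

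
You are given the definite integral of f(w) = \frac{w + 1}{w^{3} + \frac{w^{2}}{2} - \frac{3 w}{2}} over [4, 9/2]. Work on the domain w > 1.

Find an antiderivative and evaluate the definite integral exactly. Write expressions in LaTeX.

Factor the denominator (w \left(w - 1\right) \left(2 w + 3\right)) and decompose: f = - \frac{4}{15 \left(2 w + 3\right)} + \frac{4}{5 \left(w - 1\right)} - \frac{2}{3 w}; each piece integrates to a log, atan, or power term.
F(w) = - \frac{2 \log{\left(w \right)}}{3} + \frac{4 \log{\left(w - 1 \right)}}{5} - \frac{2 \log{\left(w + \frac{3}{2} \right)}}{15} is an antiderivative of f.
Check: d/dw[- \frac{2 \log{\left(w \right)}}{3} + \frac{4 \log{\left(w - 1 \right)}}{5} - \frac{2 \log{\left(w + \frac{3}{2} \right)}}{15}] = \frac{2 w + 2}{2 w^{3} + w^{2} - 3 w}, which equals f(w).
F(9/2) = - \frac{2 \log{\left(\frac{9}{2} \right)}}{3} - \frac{2 \log{\left(6 \right)}}{15} + \frac{4 \log{\left(\frac{7}{2} \right)}}{5}; F(4) = - \frac{2 \log{\left(4 \right)}}{3} - \frac{2 \log{\left(\frac{11}{2} \right)}}{15} + \frac{4 \log{\left(3 \right)}}{5}.
Integral = F(9/2) - F(4) = - \frac{2 \log{\left(\frac{9}{2} \right)}}{3} - \frac{4 \log{\left(3 \right)}}{5} - \frac{2 \log{\left(6 \right)}}{15} + \frac{2 \log{\left(\frac{11}{2} \right)}}{15} + \frac{2 \log{\left(4 \right)}}{3} + \frac{4 \log{\left(\frac{7}{2} \right)}}{5}.

Antiderivative: F(w) = - \frac{2 \log{\left(w \right)}}{3} + \frac{4 \log{\left(w - 1 \right)}}{5} - \frac{2 \log{\left(w + \frac{3}{2} \right)}}{15}; value = - \frac{2 \log{\left(\frac{9}{2} \right)}}{3} - \frac{4 \log{\left(3 \right)}}{5} - \frac{2 \log{\left(6 \right)}}{15} + \frac{2 \log{\left(\frac{11}{2} \right)}}{15} + \frac{2 \log{\left(4 \right)}}{3} + \frac{4 \log{\left(\frac{7}{2} \right)}}{5}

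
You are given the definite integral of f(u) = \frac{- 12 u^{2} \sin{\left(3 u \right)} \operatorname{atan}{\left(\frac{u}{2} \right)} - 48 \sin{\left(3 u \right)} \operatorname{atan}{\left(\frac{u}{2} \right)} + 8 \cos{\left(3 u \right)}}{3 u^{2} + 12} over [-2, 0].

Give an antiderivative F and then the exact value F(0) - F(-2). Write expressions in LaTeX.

Antiderivative: F(u) = \frac{4 \cos{\left(3 u \right)} \operatorname{atan}{\left(\frac{u}{2} \right)}}{3}; value = \frac{\pi \cos{\left(6 \right)}}{3}

f has the shape v'r + vr' for v = \frac{4 \operatorname{atan}{\left(\frac{u}{2} \right)}}{3} and r = \cos{\left(3 u \right)} — it is the derivative of the product v*r.
F(u) = \frac{4 \cos{\left(3 u \right)} \operatorname{atan}{\left(\frac{u}{2} \right)}}{3} is an antiderivative of f.
Check: d/du[\frac{4 \cos{\left(3 u \right)} \operatorname{atan}{\left(\frac{u}{2} \right)}}{3}] = \frac{- 12 u^{2} \sin{\left(3 u \right)} \operatorname{atan}{\left(\frac{u}{2} \right)} - 48 \sin{\left(3 u \right)} \operatorname{atan}{\left(\frac{u}{2} \right)} + 8 \cos{\left(3 u \right)}}{3 u^{2} + 12} = f(u).
F(0) = 0; F(-2) = - \frac{\pi \cos{\left(6 \right)}}{3}.
Integral = F(0) - F(-2) = \frac{\pi \cos{\left(6 \right)}}{3}.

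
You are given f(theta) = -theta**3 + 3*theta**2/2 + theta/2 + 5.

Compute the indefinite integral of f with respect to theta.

F(theta) = -theta**4/4 + theta**3/2 + theta**2/4 + 5*theta + C

The integrand splits into summands that can be handled one at a time.
Check: d/dtheta[-theta**4/4 + theta**3/2 + theta**2/4 + 5*theta] = -theta**3 + 3*theta**2/2 + theta/2 + 5 = f(theta).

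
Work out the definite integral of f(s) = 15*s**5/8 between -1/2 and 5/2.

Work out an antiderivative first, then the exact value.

Antiderivative: F(s) = 5*s**6/16; value = 9765/128

A candidate is checked by its d/ds: the result must match f(s).
F(s) = 5*s**6/16 is an antiderivative of f.
Check: d/ds[5*s**6/16] = 15*s**5/8 = f(s).
F(5/2) = 78125/1024; F(-1/2) = 5/1024.
Integral = F(5/2) - F(-1/2) = 9765/128.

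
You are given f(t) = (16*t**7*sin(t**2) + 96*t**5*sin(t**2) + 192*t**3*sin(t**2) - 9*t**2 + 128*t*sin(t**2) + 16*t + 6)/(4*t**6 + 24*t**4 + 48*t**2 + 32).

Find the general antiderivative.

F(t) = (-8*t**4*cos(t**2) - 32*t**2*cos(t**2) + 3*t - 32*cos(t**2) - 4)/(4*t**4 + 16*t**2 + 16) + C

Recover f(t) by differentiating a candidate F(t); any mismatch rules it out.
Check: d/dt[(-8*t**4*cos(t**2) - 32*t**2*cos(t**2) + 3*t - 32*cos(t**2) - 4)/(4*t**4 + 16*t**2 + 16)] = (16*t**7*sin(t**2) + 96*t**5*sin(t**2) + 192*t**3*sin(t**2) - 9*t**2 + 128*t*sin(t**2) + 16*t + 6)/(4*t**6 + 24*t**4 + 48*t**2 + 32) = f(t).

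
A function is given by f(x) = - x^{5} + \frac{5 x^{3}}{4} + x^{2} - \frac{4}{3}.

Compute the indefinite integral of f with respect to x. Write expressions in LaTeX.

The integrand splits into summands that can be handled one at a time.
Check: d/dx[- \frac{x^{6}}{6} + \frac{5 x^{4}}{16} + \frac{x^{3}}{3} - \frac{4 x}{3}] = - x^{5} + \frac{5 x^{3}}{4} + x^{2} - \frac{4}{3} = f(x).

F(x) = - \frac{x^{6}}{6} + \frac{5 x^{4}}{16} + \frac{x^{3}}{3} - \frac{4 x}{3} + C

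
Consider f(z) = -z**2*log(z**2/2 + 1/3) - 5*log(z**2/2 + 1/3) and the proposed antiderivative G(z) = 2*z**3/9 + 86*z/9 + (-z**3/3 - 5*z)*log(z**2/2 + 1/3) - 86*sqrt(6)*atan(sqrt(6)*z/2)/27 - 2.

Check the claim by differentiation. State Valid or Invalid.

d/dz[G] = -z**2*log(3*z**2 + 2) + z**2*log(6) - 5*log(3*z**2 + 2) + 5*log(6)
This equals f(z) exactly, so the claim holds.

Valid - differentiating G returns exactly f.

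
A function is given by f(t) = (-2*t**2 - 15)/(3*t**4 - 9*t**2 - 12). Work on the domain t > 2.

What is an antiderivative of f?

An antiderivative is F(t) = -23*log(t - 2)/60 + 23*log(t + 2)/60 + 13*atan(t)/15.

Factor the denominator (3*(t - 2)*(t + 2)*(t**2 + 1)) and decompose: f = 13/(15*(t**2 + 1)) + 23/(60*(t + 2)) - 23/(60*(t - 2)); each piece integrates to a log, atan, or power term.
Check: d/dt[-23*log(t - 2)/60 + 23*log(t + 2)/60 + 13*atan(t)/15] = (-2*t**2 - 15)/(3*t**4 - 9*t**2 - 12) = f(t).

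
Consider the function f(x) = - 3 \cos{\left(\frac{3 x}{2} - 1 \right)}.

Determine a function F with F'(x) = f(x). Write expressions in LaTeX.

An antiderivative is F(x) = - 2 \sin{\left(\frac{3 x}{2} - 1 \right)}.

A candidate is checked by its d/dx: the result must match f(x).
Check: d/dx[- 2 \sin{\left(\frac{3 x}{2} - 1 \right)}] = - 3 \cos{\left(\frac{3 x}{2} - 1 \right)} = f(x).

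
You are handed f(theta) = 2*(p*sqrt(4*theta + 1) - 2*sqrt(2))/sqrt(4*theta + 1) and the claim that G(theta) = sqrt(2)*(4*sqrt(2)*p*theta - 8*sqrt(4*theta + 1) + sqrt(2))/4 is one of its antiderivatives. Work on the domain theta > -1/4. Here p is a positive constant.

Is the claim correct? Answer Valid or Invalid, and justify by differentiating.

Valid: G'(theta) = f(theta).

d/dtheta[G] = (2*p*sqrt(4*theta + 1) - 4*sqrt(2))/sqrt(4*theta + 1)
This equals f(theta) exactly, so the claim holds.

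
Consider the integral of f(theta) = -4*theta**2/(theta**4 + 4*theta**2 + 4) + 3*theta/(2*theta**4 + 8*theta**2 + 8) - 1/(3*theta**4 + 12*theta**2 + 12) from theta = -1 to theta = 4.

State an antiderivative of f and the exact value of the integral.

Antiderivative: F(theta) = -(9 - 23*theta)/(12*theta**2 + 24) - 25*sqrt(2)*atan(sqrt(2)*theta/2)/24; value = -25*sqrt(2)*atan(2*sqrt(2))/24 - 25*sqrt(2)*atan(sqrt(2)/2)/24 + 275/216

Integrate term by term and add the pieces.
F(theta) = -(9 - 23*theta)/(12*theta**2 + 24) - 25*sqrt(2)*atan(sqrt(2)*theta/2)/24 is an antiderivative of f.
Check: d/dtheta[-(9 - 23*theta)/(12*theta**2 + 24) - 25*sqrt(2)*atan(sqrt(2)*theta/2)/24] = (-24*theta**2 + 9*theta - 2)/(6*theta**4 + 24*theta**2 + 24), which equals f(theta).
F(4) = -25*sqrt(2)*atan(2*sqrt(2))/24 + 83/216; F(-1) = -8/9 + 25*sqrt(2)*atan(sqrt(2)/2)/24.
Integral = F(4) - F(-1) = -25*sqrt(2)*atan(2*sqrt(2))/24 - 25*sqrt(2)*atan(sqrt(2)/2)/24 + 275/216.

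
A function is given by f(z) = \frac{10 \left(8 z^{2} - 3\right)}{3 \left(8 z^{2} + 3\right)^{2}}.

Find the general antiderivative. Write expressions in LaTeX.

Recognize the product-rule pattern: f = u'v + uv' with u = - \frac{5 z}{3}, v = \frac{1}{4 z^{2} + \frac{3}{2}}, so integration by parts undoes it.
Check: d/dz[- \frac{5 z}{3 \left(4 z^{2} + \frac{3}{2}\right)}] = \frac{80 z^{2} - 30}{192 z^{4} + 144 z^{2} + 27}, which equals f(z).

F(z) = - \frac{5 z}{3 \left(4 z^{2} + \frac{3}{2}\right)} + C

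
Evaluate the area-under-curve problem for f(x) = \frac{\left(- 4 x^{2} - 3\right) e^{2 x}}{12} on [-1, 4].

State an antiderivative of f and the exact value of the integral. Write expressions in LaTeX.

Antiderivative: F(x) = \frac{\left(- 4 x^{2} + 4 x - 5\right) e^{2 x}}{24}; value = - \frac{53 e^{8}}{24} + \frac{13}{24 e^{2}}

f has the shape u'v + uv' for u = - \frac{x^{2}}{6} + \frac{x}{6} - \frac{5}{24} and v = e^{2 x} — it is the derivative of the product u*v.
F(x) = \frac{\left(- 4 x^{2} + 4 x - 5\right) e^{2 x}}{24} is an antiderivative of f.
Check: d/dx[\frac{\left(- 4 x^{2} + 4 x - 5\right) e^{2 x}}{24}] = - \frac{x^{2} e^{2 x}}{3} - \frac{e^{2 x}}{4}, which equals f(x).
F(4) = - \frac{53 e^{8}}{24}; F(-1) = - \frac{13}{24 e^{2}}.
Integral = F(4) - F(-1) = - \frac{53 e^{8}}{24} + \frac{13}{24 e^{2}}.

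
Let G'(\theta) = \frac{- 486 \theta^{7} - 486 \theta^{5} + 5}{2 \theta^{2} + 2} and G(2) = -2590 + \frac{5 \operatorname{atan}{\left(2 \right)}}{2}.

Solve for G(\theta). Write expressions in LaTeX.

Since d/d\theta undoes antidifferentiation here, G(\theta) must give back the stated G'(\theta).
A general antiderivative is - \frac{81 \theta^{6}}{2} + \frac{5 \operatorname{atan}{\left(\theta \right)}}{2} + C.
The condition gives C = -2590 + \frac{5 \operatorname{atan}{\left(2 \right)}}{2} - (-2592 + \frac{5 \operatorname{atan}{\left(2 \right)}}{2}) = 2.
So G(\theta) = \frac{- 81 \theta^{6} + 5 \operatorname{atan}{\left(\theta \right)} + 4}{2}.
Check: d/d\theta[\frac{- 81 \theta^{6} + 5 \operatorname{atan}{\left(\theta \right)} + 4}{2}] = \frac{- 486 \theta^{7} - 486 \theta^{5} + 5}{2 \theta^{2} + 2} = G'(\theta).

G(\theta) = \frac{- 81 \theta^{6} + 5 \operatorname{atan}{\left(\theta \right)} + 4}{2}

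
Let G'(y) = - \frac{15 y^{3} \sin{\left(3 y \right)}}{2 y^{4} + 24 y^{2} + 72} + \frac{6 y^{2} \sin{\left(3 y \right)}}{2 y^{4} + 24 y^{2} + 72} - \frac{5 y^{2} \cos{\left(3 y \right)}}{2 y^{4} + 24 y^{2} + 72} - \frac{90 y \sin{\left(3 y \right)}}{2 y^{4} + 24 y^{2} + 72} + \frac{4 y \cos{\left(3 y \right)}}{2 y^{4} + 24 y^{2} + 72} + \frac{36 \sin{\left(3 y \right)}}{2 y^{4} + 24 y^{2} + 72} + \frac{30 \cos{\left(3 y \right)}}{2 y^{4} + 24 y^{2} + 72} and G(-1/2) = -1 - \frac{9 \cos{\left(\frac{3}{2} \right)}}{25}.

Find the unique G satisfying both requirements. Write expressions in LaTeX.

G(y) = - \frac{2 y^{2} - 5 y \cos{\left(3 y \right)} + 2 \cos{\left(3 y \right)} + 12}{2 \left(y^{2} + 6\right)}

The integrand splits into summands that can be handled one at a time.
A general antiderivative is - \frac{2 \left(\frac{1}{2} - \frac{5 y}{4}\right) \cos{\left(3 y \right)}}{y^{2} + 6} + C.
The condition gives C = -1 - \frac{9 \cos{\left(\frac{3}{2} \right)}}{25} - (- \frac{9 \cos{\left(\frac{3}{2} \right)}}{25}) = -1.
So G(y) = - \frac{2 y^{2} - 5 y \cos{\left(3 y \right)} + 2 \cos{\left(3 y \right)} + 12}{2 \left(y^{2} + 6\right)}.
Check: d/dy[- \frac{2 y^{2} - 5 y \cos{\left(3 y \right)} + 2 \cos{\left(3 y \right)} + 12}{2 \left(y^{2} + 6\right)}] = \frac{- 15 y^{3} \sin{\left(3 y \right)} + 6 y^{2} \sin{\left(3 y \right)} - 5 y^{2} \cos{\left(3 y \right)} - 90 y \sin{\left(3 y \right)} + 4 y \cos{\left(3 y \right)} + 36 \sin{\left(3 y \right)} + 30 \cos{\left(3 y \right)}}{2 y^{4} + 24 y^{2} + 72}, which equals G'(y).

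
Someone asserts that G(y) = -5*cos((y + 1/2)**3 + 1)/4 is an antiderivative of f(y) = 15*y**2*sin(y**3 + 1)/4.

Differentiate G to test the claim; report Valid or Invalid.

d/dy[G] = 15*y**2*sin(y**3 + 3*y**2/2 + 3*y/4 + 9/8)/4 + 15*y*sin(y**3 + 3*y**2/2 + 3*y/4 + 9/8)/4 + 15*sin(y**3 + 3*y**2/2 + 3*y/4 + 9/8)/16
d/dy[G] - f(y) = -15*y**2*sin(y**3 + 1)/4 + 15*y**2*sin(y**3 + 3*y**2/2 + 3*y/4 + 9/8)/4 + 15*y*sin(y**3 + 3*y**2/2 + 3*y/4 + 9/8)/4 + 15*sin(y**3 + 3*y**2/2 + 3*y/4 + 9/8)/16 != 0.

Invalid: d/dy[G] - f = -15*y**2*sin(y**3 + 1)/4 + 15*y**2*sin(y**3 + 3*y**2/2 + 3*y/4 + 9/8)/4 + 15*y*sin(y**3 + 3*y**2/2 + 3*y/4 + 9/8)/4 + 15*sin(y**3 + 3*y**2/2 + 3*y/4 + 9/8)/16, which is not 0.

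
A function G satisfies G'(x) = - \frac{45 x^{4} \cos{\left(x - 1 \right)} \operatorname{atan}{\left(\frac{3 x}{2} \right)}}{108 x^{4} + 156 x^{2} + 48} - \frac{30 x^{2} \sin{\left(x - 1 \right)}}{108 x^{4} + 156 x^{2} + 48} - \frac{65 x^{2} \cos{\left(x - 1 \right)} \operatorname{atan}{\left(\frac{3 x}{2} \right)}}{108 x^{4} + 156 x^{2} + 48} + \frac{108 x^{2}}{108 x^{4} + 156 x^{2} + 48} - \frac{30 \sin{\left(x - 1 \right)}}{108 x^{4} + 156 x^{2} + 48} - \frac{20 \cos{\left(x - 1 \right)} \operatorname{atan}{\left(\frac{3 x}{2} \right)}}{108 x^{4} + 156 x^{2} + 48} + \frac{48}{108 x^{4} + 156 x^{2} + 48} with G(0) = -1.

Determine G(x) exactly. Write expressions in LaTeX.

The integrand splits into summands that can be handled one at a time.
A general antiderivative is - \frac{5 \sin{\left(x - 1 \right)} \operatorname{atan}{\left(\frac{3 x}{2} \right)}}{12} + \operatorname{atan}{\left(x \right)} + C.
The condition gives C = -1 - (0) = -1.
So G(x) = - \frac{5 \sin{\left(x - 1 \right)} \operatorname{atan}{\left(\frac{3 x}{2} \right)}}{12} + \operatorname{atan}{\left(x \right)} - 1.
Check: d/dx[- \frac{5 \sin{\left(x - 1 \right)} \operatorname{atan}{\left(\frac{3 x}{2} \right)}}{12} + \operatorname{atan}{\left(x \right)} - 1] = \frac{- 45 x^{4} \cos{\left(x - 1 \right)} \operatorname{atan}{\left(\frac{3 x}{2} \right)} - 30 x^{2} \sin{\left(x - 1 \right)} - 65 x^{2} \cos{\left(x - 1 \right)} \operatorname{atan}{\left(\frac{3 x}{2} \right)} + 108 x^{2} - 30 \sin{\left(x - 1 \right)} - 20 \cos{\left(x - 1 \right)} \operatorname{atan}{\left(\frac{3 x}{2} \right)} + 48}{108 x^{4} + 156 x^{2} + 48}, which equals G'(x).

G(x) = - \frac{5 \sin{\left(x - 1 \right)} \operatorname{atan}{\left(\frac{3 x}{2} \right)}}{12} + \operatorname{atan}{\left(x \right)} - 1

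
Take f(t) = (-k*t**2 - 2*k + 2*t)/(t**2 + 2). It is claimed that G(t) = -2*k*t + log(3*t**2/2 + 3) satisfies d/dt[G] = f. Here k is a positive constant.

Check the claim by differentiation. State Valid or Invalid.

d/dt[G] = (-2*k*t**2 - 4*k + 2*t)/(t**2 + 2)
d/dt[G] - f(t) = -k != 0.

Invalid: d/dt[G] - f = -k, which is not 0.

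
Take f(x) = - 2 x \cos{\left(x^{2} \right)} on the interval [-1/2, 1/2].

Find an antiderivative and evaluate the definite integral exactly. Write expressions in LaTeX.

Any candidate F(x) must reproduce f(x) exactly when differentiated.
F(x) = - \sin{\left(x^{2} \right)} is an antiderivative of f.
Check: d/dx[- \sin{\left(x^{2} \right)}] = - 2 x \cos{\left(x^{2} \right)} = f(x).
F(1/2) = - \sin{\left(\frac{1}{4} \right)}; F(-1/2) = - \sin{\left(\frac{1}{4} \right)}.
Integral = F(1/2) - F(-1/2) = 0.

Antiderivative: F(x) = - \sin{\left(x^{2} \right)}; value = 0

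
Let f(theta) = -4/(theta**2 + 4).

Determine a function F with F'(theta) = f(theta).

An antiderivative is F(theta) = -2*atan(theta/2).

A candidate is checked by its d/dtheta: the result must match f(theta).
Check: d/dtheta[-2*atan(theta/2)] = -4/(theta**2 + 4) = f(theta).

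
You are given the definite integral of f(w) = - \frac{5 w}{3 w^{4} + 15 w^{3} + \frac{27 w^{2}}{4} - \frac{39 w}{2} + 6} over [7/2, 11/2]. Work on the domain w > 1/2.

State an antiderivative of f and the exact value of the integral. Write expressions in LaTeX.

Factor the denominator (3 \left(w + 2\right) \left(w + 4\right) \left(2 w - 1\right)^{2}) and decompose: f = - \frac{248}{1215 \left(2 w - 1\right)} - \frac{8}{27 \left(2 w - 1\right)^{2}} - \frac{40}{243 \left(w + 4\right)} + \frac{4}{15 \left(w + 2\right)}; each piece integrates to a log, atan, or power term.
F(w) = \frac{4 \left(- 31 \left(2 w - 1\right) \log{\left(w - \frac{1}{2} \right)} + 81 \left(2 w - 1\right) \log{\left(w + 2 \right)} - 50 \left(2 w - 1\right) \log{\left(w + 4 \right)} + 45\right)}{1215 \left(2 w - 1\right)} is an antiderivative of f.
Check: d/dw[\frac{4 \left(- 31 \left(2 w - 1\right) \log{\left(w - \frac{1}{2} \right)} + 81 \left(2 w - 1\right) \log{\left(w + 2 \right)} - 50 \left(2 w - 1\right) \log{\left(w + 4 \right)} + 45\right)}{1215 \left(2 w - 1\right)}] = - \frac{20 w}{12 w^{4} + 60 w^{3} + 27 w^{2} - 78 w + 24}, which equals f(w).
F(11/2) = - \frac{40 \log{\left(\frac{19}{2} \right)}}{243} - \frac{124 \log{\left(5 \right)}}{1215} + \frac{2}{135} + \frac{4 \log{\left(\frac{15}{2} \right)}}{15}; F(7/2) = - \frac{40 \log{\left(\frac{15}{2} \right)}}{243} - \frac{124 \log{\left(3 \right)}}{1215} + \frac{2}{81} + \frac{4 \log{\left(\frac{11}{2} \right)}}{15}.
Integral = F(11/2) - F(7/2) = - \frac{4 \log{\left(\frac{11}{2} \right)}}{15} - \frac{40 \log{\left(\frac{19}{2} \right)}}{243} - \frac{124 \log{\left(5 \right)}}{1215} - \frac{4}{405} + \frac{124 \log{\left(3 \right)}}{1215} + \frac{524 \log{\left(\frac{15}{2} \right)}}{1215}.

Antiderivative: F(w) = \frac{4 \left(- 31 \left(2 w - 1\right) \log{\left(w - \frac{1}{2} \right)} + 81 \left(2 w - 1\right) \log{\left(w + 2 \right)} - 50 \left(2 w - 1\right) \log{\left(w + 4 \right)} + 45\right)}{1215 \left(2 w - 1\right)}; value = - \frac{4 \log{\left(\frac{11}{2} \right)}}{15} - \frac{40 \log{\left(\frac{19}{2} \right)}}{243} - \frac{124 \log{\left(5 \right)}}{1215} - \frac{4}{405} + \frac{124 \log{\left(3 \right)}}{1215} + \frac{524 \log{\left(\frac{15}{2} \right)}}{1215}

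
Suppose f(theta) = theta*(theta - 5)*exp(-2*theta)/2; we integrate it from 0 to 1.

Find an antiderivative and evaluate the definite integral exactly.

f has the shape u'v + uv' for u = -theta**2/4 + theta + 1/2 and v = exp(-2*theta) — it is the derivative of the product u*v.
F(theta) = -theta**2*exp(-2*theta)/4 + theta*exp(-2*theta) + exp(-2*theta)/2 is an antiderivative of f.
Check: d/dtheta[-theta**2*exp(-2*theta)/4 + theta*exp(-2*theta) + exp(-2*theta)/2] = (theta**2 - 5*theta)*exp(-2*theta)/2, which equals f(theta).
F(1) = 5*exp(-2)/4; F(0) = 1/2.
Integral = F(1) - F(0) = -1/2 + 5*exp(-2)/4.

Antiderivative: F(theta) = -theta**2*exp(-2*theta)/4 + theta*exp(-2*theta) + exp(-2*theta)/2; value = -1/2 + 5*exp(-2)/4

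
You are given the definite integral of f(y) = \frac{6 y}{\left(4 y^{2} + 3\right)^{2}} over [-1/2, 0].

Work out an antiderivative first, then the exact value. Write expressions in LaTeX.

The substitution u = 4 y^{2} + 3 works: f is exactly (dF/du)*(du/dy) for that inner function.
F(y) = - \frac{3}{4 \left(4 y^{2} + 3\right)} is an antiderivative of f.
Check: d/dy[- \frac{3}{4 \left(4 y^{2} + 3\right)}] = \frac{6 y}{16 y^{4} + 24 y^{2} + 9}, which equals f(y).
F(0) = - \frac{1}{4}; F(-1/2) = - \frac{3}{16}.
Integral = F(0) - F(-1/2) = - \frac{1}{16}.

Antiderivative: F(y) = - \frac{3}{4 \left(4 y^{2} + 3\right)}; value = - \frac{1}{16}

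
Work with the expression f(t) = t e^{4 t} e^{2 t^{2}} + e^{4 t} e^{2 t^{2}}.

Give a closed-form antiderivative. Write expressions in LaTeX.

An antiderivative is F(t) = \frac{e^{2 t^{2} + 4 t}}{4}.

f matches the chain-rule pattern g'(h)*h' with inner function h(t) = 2 t^{2} + 4 t; substituting u = h(t) collapses the integral.
Check: d/dt[\frac{e^{2 t^{2} + 4 t}}{4}] = t e^{4 t} e^{2 t^{2}} + e^{4 t} e^{2 t^{2}} = f(t).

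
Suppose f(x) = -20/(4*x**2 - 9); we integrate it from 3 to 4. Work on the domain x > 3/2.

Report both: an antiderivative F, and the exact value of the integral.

Antiderivative: F(x) = -5*log(x - 3/2)/3 + 5*log(x + 3/2)/3; value = -5*log(9/2)/3 - 5*log(5/2)/3 + 5*log(3/2)/3 + 5*log(11/2)/3

The denominator factors as (2*x - 3)*(2*x + 3); partial fractions split f into directly integrable pieces: 10/(3*(2*x + 3)) - 10/(3*(2*x - 3)).
F(x) = -5*log(x - 3/2)/3 + 5*log(x + 3/2)/3 is an antiderivative of f.
Check: d/dx[-5*log(x - 3/2)/3 + 5*log(x + 3/2)/3] = -20/(4*x**2 - 9) = f(x).
F(4) = -5*log(5/2)/3 + 5*log(11/2)/3; F(3) = -5*log(3/2)/3 + 5*log(9/2)/3.
Integral = F(4) - F(3) = -5*log(9/2)/3 - 5*log(5/2)/3 + 5*log(3/2)/3 + 5*log(11/2)/3.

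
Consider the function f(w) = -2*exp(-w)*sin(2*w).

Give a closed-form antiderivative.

Differentiate the proposed F(w) back; it has to land on f(w) exactly.
Check: d/dw[2*exp(-w)*sin(2*w)/5 + 4*exp(-w)*cos(2*w)/5] = -2*exp(-w)*sin(2*w) = f(w).

An antiderivative is F(w) = 2*exp(-w)*sin(2*w)/5 + 4*exp(-w)*cos(2*w)/5.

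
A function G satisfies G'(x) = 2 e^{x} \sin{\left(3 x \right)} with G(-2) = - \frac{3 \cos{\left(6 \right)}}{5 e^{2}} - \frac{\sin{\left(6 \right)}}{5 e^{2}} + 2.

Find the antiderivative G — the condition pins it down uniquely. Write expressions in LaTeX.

A first test for any G(x): its x-derivative must equal the given G'(x).
A general antiderivative is \frac{e^{x} \sin{\left(3 x \right)}}{5} - \frac{3 e^{x} \cos{\left(3 x \right)}}{5} + C.
The condition gives C = - \frac{3 \cos{\left(6 \right)}}{5 e^{2}} - \frac{\sin{\left(6 \right)}}{5 e^{2}} + 2 - (- \frac{3 \cos{\left(6 \right)}}{5 e^{2}} - \frac{\sin{\left(6 \right)}}{5 e^{2}}) = 2.
So G(x) = - \frac{- e^{x} \sin{\left(3 x \right)} + 3 e^{x} \cos{\left(3 x \right)} - 10}{5}.
Check: d/dx[- \frac{- e^{x} \sin{\left(3 x \right)} + 3 e^{x} \cos{\left(3 x \right)} - 10}{5}] = 2 e^{x} \sin{\left(3 x \right)} = G'(x).

G(x) = - \frac{- e^{x} \sin{\left(3 x \right)} + 3 e^{x} \cos{\left(3 x \right)} - 10}{5}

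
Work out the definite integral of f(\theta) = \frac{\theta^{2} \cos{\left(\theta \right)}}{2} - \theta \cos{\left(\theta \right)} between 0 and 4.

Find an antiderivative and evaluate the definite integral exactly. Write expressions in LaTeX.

Integrate term by term and add the pieces.
F(\theta) = \frac{\theta^{2} \sin{\left(\theta \right)} - 2 \theta \sin{\left(\theta \right)} + 2 \theta \cos{\left(\theta \right)} - 2 \sin{\left(\theta \right)} - 2 \cos{\left(\theta \right)}}{2} is an antiderivative of f.
Check: d/d\theta[\frac{\theta^{2} \sin{\left(\theta \right)} - 2 \theta \sin{\left(\theta \right)} + 2 \theta \cos{\left(\theta \right)} - 2 \sin{\left(\theta \right)} - 2 \cos{\left(\theta \right)}}{2}] = \frac{\theta^{2} \cos{\left(\theta \right)}}{2} - \theta \cos{\left(\theta \right)} = f(\theta).
F(4) = 3 \sin{\left(4 \right)} + 3 \cos{\left(4 \right)}; F(0) = -1.
Integral = F(4) - F(0) = 3 \sin{\left(4 \right)} + 3 \cos{\left(4 \right)} + 1.

Antiderivative: F(\theta) = \frac{\theta^{2} \sin{\left(\theta \right)} - 2 \theta \sin{\left(\theta \right)} + 2 \theta \cos{\left(\theta \right)} - 2 \sin{\left(\theta \right)} - 2 \cos{\left(\theta \right)}}{2}; value = 3 \sin{\left(4 \right)} + 3 \cos{\left(4 \right)} + 1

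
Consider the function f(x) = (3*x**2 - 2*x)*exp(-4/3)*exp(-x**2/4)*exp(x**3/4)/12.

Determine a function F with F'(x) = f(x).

f matches the chain-rule pattern g'(h)*h' with inner function h(x) = x**3/4 - x**2/4 - 4/3; substituting u = h(x) collapses the integral.
Check: d/dx[exp(x**3/4 - x**2/4 - 4/3)/3] = (3*x**2 - 2*x)*exp(-4/3)*exp(-x**2/4)*exp(x**3/4)/12 = f(x).

An antiderivative is F(x) = exp(x**3/4 - x**2/4 - 4/3)/3.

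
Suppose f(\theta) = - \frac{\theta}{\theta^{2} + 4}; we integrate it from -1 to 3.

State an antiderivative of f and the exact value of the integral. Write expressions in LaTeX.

The substitution u = \frac{3 \theta^{2}}{2} + 6 works: f is exactly (dF/du)*(du/d\theta) for that inner function.
F(\theta) = - \frac{\log{\left(\frac{3 \theta^{2}}{2} + 6 \right)}}{2} is an antiderivative of f.
Check: d/d\theta[- \frac{\log{\left(\frac{3 \theta^{2}}{2} + 6 \right)}}{2}] = - \frac{\theta}{\theta^{2} + 4} = f(\theta).
F(3) = - \frac{\log{\left(\frac{39}{2} \right)}}{2}; F(-1) = - \frac{\log{\left(\frac{15}{2} \right)}}{2}.
Integral = F(3) - F(-1) = - \frac{\log{\left(\frac{39}{2} \right)}}{2} + \frac{\log{\left(\frac{15}{2} \right)}}{2}.

Antiderivative: F(\theta) = - \frac{\log{\left(\frac{3 \theta^{2}}{2} + 6 \right)}}{2}; value = - \frac{\log{\left(\frac{39}{2} \right)}}{2} + \frac{\log{\left(\frac{15}{2} \right)}}{2}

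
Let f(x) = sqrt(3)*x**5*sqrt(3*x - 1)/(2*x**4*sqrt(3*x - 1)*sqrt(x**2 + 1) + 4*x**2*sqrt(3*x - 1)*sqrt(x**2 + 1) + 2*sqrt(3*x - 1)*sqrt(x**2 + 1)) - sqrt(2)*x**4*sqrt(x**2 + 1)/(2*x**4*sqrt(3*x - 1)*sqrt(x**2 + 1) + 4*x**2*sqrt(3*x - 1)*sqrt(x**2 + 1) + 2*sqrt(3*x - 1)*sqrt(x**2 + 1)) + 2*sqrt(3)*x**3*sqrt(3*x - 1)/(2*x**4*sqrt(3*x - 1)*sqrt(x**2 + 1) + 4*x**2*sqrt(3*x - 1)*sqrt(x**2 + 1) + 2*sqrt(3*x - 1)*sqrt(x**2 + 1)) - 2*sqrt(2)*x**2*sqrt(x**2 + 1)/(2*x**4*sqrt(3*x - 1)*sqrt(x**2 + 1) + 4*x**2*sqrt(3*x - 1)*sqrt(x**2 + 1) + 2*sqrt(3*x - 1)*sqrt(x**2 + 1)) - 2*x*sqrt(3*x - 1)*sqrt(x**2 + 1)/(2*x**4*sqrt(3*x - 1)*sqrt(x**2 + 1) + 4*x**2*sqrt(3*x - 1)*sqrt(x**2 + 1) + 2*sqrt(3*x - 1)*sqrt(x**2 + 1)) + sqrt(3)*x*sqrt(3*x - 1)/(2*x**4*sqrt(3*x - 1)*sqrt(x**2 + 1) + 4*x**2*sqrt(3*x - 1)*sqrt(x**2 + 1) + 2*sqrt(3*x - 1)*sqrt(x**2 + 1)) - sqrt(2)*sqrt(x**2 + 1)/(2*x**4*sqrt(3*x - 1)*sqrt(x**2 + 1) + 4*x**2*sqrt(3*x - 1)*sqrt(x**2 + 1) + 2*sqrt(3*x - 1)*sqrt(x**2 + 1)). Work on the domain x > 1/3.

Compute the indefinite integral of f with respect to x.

The integrand splits into summands that can be handled one at a time.
Check: d/dx[-2*sqrt(3*x/2 - 1/2)/3 + sqrt(3*x**2 + 3)/2 + 1/(2*x**2 + 2)] = (sqrt(3)*x**5*sqrt(3*x - 1) - sqrt(2)*x**4*sqrt(x**2 + 1) + 2*sqrt(3)*x**3*sqrt(3*x - 1) - 2*sqrt(2)*x**2*sqrt(x**2 + 1) - 2*x*sqrt(3*x - 1)*sqrt(x**2 + 1) + sqrt(3)*x*sqrt(3*x - 1) - sqrt(2)*sqrt(x**2 + 1))/(2*x**4*sqrt(3*x - 1)*sqrt(x**2 + 1) + 4*x**2*sqrt(3*x - 1)*sqrt(x**2 + 1) + 2*sqrt(3*x - 1)*sqrt(x**2 + 1)), which equals f(x).

F(x) = -2*sqrt(3*x/2 - 1/2)/3 + sqrt(3*x**2 + 3)/2 + 1/(2*x**2 + 2) + C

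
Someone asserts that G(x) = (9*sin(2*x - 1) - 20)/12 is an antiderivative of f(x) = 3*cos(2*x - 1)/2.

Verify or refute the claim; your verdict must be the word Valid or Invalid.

Valid - the claim checks out under differentiation.

d/dx[G] = 3*cos(2*x - 1)/2
This equals f(x) exactly, so the claim holds.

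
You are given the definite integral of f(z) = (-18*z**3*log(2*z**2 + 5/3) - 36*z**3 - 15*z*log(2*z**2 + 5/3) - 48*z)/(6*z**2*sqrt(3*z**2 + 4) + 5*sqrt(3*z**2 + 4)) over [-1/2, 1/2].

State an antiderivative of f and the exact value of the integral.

Antiderivative: F(z) = -sqrt(3*z**2 + 4)*log(2*z**2 + 5/3); value = 0

Recognize the product-rule pattern: f = u'v + uv' with u = -sqrt(3*z**2 + 4), v = log(2*z**2 + 5/3), so integration by parts undoes it.
F(z) = -sqrt(3*z**2 + 4)*log(2*z**2 + 5/3) is an antiderivative of f.
Check: d/dz[-sqrt(3*z**2 + 4)*log(2*z**2 + 5/3)] = (-18*z**3*log(2*z**2 + 5/3) - 36*z**3 - 15*z*log(2*z**2 + 5/3) - 48*z)/(6*z**2*sqrt(3*z**2 + 4) + 5*sqrt(3*z**2 + 4)) = f(z).
F(1/2) = -sqrt(19)*log(13/6)/2; F(-1/2) = -sqrt(19)*log(13/6)/2.
Integral = F(1/2) - F(-1/2) = 0.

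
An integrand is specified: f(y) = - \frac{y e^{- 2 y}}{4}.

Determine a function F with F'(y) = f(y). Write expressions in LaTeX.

f has the shape u'v + uv' for u = \frac{y}{8} + \frac{1}{16} and v = e^{- 2 y} — it is the derivative of the product u*v.
Check: d/dy[\frac{\left(2 y + 1\right) e^{- 2 y}}{16}] = - \frac{y e^{- 2 y}}{4} = f(y).

An antiderivative is F(y) = \frac{\left(2 y + 1\right) e^{- 2 y}}{16}.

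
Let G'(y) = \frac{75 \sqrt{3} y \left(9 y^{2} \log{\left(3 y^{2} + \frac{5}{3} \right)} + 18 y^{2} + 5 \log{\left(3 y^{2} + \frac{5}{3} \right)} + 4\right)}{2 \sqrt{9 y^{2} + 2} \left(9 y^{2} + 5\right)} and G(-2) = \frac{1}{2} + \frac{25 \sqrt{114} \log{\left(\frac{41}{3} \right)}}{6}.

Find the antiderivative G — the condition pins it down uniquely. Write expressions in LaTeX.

G(y) = \frac{25 \sqrt{3 y^{2} + \frac{2}{3}} \log{\left(3 y^{2} + \frac{5}{3} \right)}}{2} + \frac{1}{2}

G'(y) has the shape u'v + uv' for u = \frac{25 \sqrt{3 y^{2} + \frac{2}{3}}}{2} and v = \log{\left(3 y^{2} + \frac{5}{3} \right)} — it is the derivative of the product u*v.
A general antiderivative is \frac{25 \sqrt{3 y^{2} + \frac{2}{3}} \log{\left(3 y^{2} + \frac{5}{3} \right)}}{2} + C.
The condition gives C = \frac{1}{2} + \frac{25 \sqrt{114} \log{\left(\frac{41}{3} \right)}}{6} - (\frac{25 \sqrt{114} \log{\left(\frac{41}{3} \right)}}{6}) = \frac{1}{2}.
So G(y) = \frac{25 \sqrt{3 y^{2} + \frac{2}{3}} \log{\left(3 y^{2} + \frac{5}{3} \right)}}{2} + \frac{1}{2}.
Check: d/dy[\frac{25 \sqrt{3 y^{2} + \frac{2}{3}} \log{\left(3 y^{2} + \frac{5}{3} \right)}}{2} + \frac{1}{2}] = \frac{2025 y^{3} \log{\left(3 y^{2} + \frac{5}{3} \right)} + 4050 y^{3} + 1125 y \log{\left(3 y^{2} + \frac{5}{3} \right)} + 900 y}{18 \sqrt{3} y^{2} \sqrt{9 y^{2} + 2} + 10 \sqrt{3} \sqrt{9 y^{2} + 2}}, which equals G'(y).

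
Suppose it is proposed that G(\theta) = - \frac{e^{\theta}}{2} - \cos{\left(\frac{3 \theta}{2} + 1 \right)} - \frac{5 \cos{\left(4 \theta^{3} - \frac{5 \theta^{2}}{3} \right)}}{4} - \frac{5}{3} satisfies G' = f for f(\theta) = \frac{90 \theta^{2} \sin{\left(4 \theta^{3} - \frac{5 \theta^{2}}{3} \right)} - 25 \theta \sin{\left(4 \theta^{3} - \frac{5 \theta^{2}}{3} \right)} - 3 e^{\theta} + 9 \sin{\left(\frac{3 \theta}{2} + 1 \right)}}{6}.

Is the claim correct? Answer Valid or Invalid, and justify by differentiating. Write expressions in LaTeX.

d/d\theta[G] = 15 \theta^{2} \sin{\left(4 \theta^{3} - \frac{5 \theta^{2}}{3} \right)} - \frac{25 \theta \sin{\left(4 \theta^{3} - \frac{5 \theta^{2}}{3} \right)}}{6} - \frac{e^{\theta}}{2} + \frac{3 \sin{\left(\frac{3 \theta}{2} + 1 \right)}}{2}
This equals f(\theta) exactly, so the claim holds.

Valid: G'(\theta) = f(\theta).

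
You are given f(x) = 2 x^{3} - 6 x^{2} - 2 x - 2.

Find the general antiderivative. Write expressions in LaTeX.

Integrate term by term and add the pieces.
Check: d/dx[\frac{x^{4}}{2} - 2 x^{3} - x^{2} - 2 x] = 2 x^{3} - 6 x^{2} - 2 x - 2 = f(x).

F(x) = \frac{x^{4}}{2} - 2 x^{3} - x^{2} - 2 x + C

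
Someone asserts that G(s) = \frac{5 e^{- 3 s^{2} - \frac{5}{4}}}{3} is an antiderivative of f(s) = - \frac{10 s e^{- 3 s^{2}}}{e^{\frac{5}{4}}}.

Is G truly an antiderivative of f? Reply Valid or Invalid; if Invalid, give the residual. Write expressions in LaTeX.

d/ds[G] = - \frac{10 s e^{- 3 s^{2}}}{e^{\frac{5}{4}}}
This equals f(s) exactly, so the claim holds.

Valid: G'(s) = f(s).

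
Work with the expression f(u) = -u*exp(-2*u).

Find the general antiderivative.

f has the shape v'r + vr' for v = u/2 + 1/4 and r = exp(-2*u) — it is the derivative of the product v*r.
Check: d/du[(2*u + 1)*exp(-2*u)/4] = -u*exp(-2*u) = f(u).

F(u) = (2*u + 1)*exp(-2*u)/4 + C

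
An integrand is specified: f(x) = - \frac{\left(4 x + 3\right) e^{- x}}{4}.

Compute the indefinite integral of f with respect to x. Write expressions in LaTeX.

f has the shape u'v + uv' for u = x + \frac{7}{4} and v = e^{- x} — it is the derivative of the product u*v.
Check: d/dx[\frac{\left(4 x + 7\right) e^{- x}}{4}] = \frac{\left(- 4 x - 3\right) e^{- x}}{4}, which equals f(x).

F(x) = \frac{\left(4 x + 7\right) e^{- x}}{4} + C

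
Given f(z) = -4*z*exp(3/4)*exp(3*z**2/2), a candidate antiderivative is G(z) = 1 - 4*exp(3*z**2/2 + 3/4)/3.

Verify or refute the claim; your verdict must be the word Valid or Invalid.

Valid. The derivative of G reproduces f.

d/dz[G] = -4*z*exp(3/4)*exp(3*z**2/2)
This equals f(z) exactly, so the claim holds.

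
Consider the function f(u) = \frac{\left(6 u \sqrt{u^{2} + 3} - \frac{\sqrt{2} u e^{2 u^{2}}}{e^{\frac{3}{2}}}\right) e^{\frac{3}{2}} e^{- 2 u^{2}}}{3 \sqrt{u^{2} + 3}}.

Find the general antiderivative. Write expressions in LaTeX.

F(u) = - \frac{2 \sqrt{\frac{u^{2}}{2} + \frac{3}{2}}}{3} - \frac{e^{\frac{3}{2} - 2 u^{2}}}{2} + C

An antiderivative F(u) passes only if d/du[F] lands on f(u) exactly.
Check: d/du[- \frac{2 \sqrt{\frac{u^{2}}{2} + \frac{3}{2}}}{3} - \frac{e^{\frac{3}{2} - 2 u^{2}}}{2}] = \frac{\left(6 u \sqrt{u^{2} + 3} - \frac{\sqrt{2} u e^{2 u^{2}}}{e^{\frac{3}{2}}}\right) e^{\frac{3}{2}} e^{- 2 u^{2}}}{3 \sqrt{u^{2} + 3}} = f(u).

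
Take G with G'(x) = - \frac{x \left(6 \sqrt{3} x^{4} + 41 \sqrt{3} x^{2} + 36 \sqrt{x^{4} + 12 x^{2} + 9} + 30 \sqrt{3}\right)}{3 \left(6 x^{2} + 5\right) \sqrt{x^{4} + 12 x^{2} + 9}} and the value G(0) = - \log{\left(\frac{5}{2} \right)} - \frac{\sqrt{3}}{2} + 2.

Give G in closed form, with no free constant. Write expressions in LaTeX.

G(x) = \frac{- \sqrt{3} \sqrt{x^{4} + 12 x^{2} + 9} - 6 \log{\left(3 x^{2} + \frac{5}{2} \right)} + 12}{6}

Recover the given G'(x) by differentiating a candidate G(x); any mismatch rules it out.
A general antiderivative is - \frac{\sqrt{\frac{x^{4}}{3} + 4 x^{2} + 3}}{2} - \log{\left(3 x^{2} + \frac{5}{2} \right)} + C.
The condition gives C = - \log{\left(\frac{5}{2} \right)} - \frac{\sqrt{3}}{2} + 2 - (- \log{\left(\frac{5}{2} \right)} - \frac{\sqrt{3}}{2}) = 2.
So G(x) = \frac{- \sqrt{3} \sqrt{x^{4} + 12 x^{2} + 9} - 6 \log{\left(3 x^{2} + \frac{5}{2} \right)} + 12}{6}.
Check: d/dx[\frac{- \sqrt{3} \sqrt{x^{4} + 12 x^{2} + 9} - 6 \log{\left(3 x^{2} + \frac{5}{2} \right)} + 12}{6}] = \frac{- 6 \sqrt{3} x^{5} - 41 \sqrt{3} x^{3} - 36 x \sqrt{x^{4} + 12 x^{2} + 9} - 30 \sqrt{3} x}{18 x^{2} \sqrt{x^{4} + 12 x^{2} + 9} + 15 \sqrt{x^{4} + 12 x^{2} + 9}}, which equals G'(x).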